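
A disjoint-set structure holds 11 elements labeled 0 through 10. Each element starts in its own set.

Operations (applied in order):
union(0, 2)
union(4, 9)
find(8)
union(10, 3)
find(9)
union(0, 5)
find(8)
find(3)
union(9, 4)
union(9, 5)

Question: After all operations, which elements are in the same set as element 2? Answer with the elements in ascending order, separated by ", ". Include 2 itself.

Step 1: union(0, 2) -> merged; set of 0 now {0, 2}
Step 2: union(4, 9) -> merged; set of 4 now {4, 9}
Step 3: find(8) -> no change; set of 8 is {8}
Step 4: union(10, 3) -> merged; set of 10 now {3, 10}
Step 5: find(9) -> no change; set of 9 is {4, 9}
Step 6: union(0, 5) -> merged; set of 0 now {0, 2, 5}
Step 7: find(8) -> no change; set of 8 is {8}
Step 8: find(3) -> no change; set of 3 is {3, 10}
Step 9: union(9, 4) -> already same set; set of 9 now {4, 9}
Step 10: union(9, 5) -> merged; set of 9 now {0, 2, 4, 5, 9}
Component of 2: {0, 2, 4, 5, 9}

Answer: 0, 2, 4, 5, 9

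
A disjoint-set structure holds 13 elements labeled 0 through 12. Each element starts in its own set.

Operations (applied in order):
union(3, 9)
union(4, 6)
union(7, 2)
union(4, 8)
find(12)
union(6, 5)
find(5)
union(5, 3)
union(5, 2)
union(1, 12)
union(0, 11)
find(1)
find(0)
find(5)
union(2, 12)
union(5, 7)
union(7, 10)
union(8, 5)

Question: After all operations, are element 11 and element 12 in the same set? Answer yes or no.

Step 1: union(3, 9) -> merged; set of 3 now {3, 9}
Step 2: union(4, 6) -> merged; set of 4 now {4, 6}
Step 3: union(7, 2) -> merged; set of 7 now {2, 7}
Step 4: union(4, 8) -> merged; set of 4 now {4, 6, 8}
Step 5: find(12) -> no change; set of 12 is {12}
Step 6: union(6, 5) -> merged; set of 6 now {4, 5, 6, 8}
Step 7: find(5) -> no change; set of 5 is {4, 5, 6, 8}
Step 8: union(5, 3) -> merged; set of 5 now {3, 4, 5, 6, 8, 9}
Step 9: union(5, 2) -> merged; set of 5 now {2, 3, 4, 5, 6, 7, 8, 9}
Step 10: union(1, 12) -> merged; set of 1 now {1, 12}
Step 11: union(0, 11) -> merged; set of 0 now {0, 11}
Step 12: find(1) -> no change; set of 1 is {1, 12}
Step 13: find(0) -> no change; set of 0 is {0, 11}
Step 14: find(5) -> no change; set of 5 is {2, 3, 4, 5, 6, 7, 8, 9}
Step 15: union(2, 12) -> merged; set of 2 now {1, 2, 3, 4, 5, 6, 7, 8, 9, 12}
Step 16: union(5, 7) -> already same set; set of 5 now {1, 2, 3, 4, 5, 6, 7, 8, 9, 12}
Step 17: union(7, 10) -> merged; set of 7 now {1, 2, 3, 4, 5, 6, 7, 8, 9, 10, 12}
Step 18: union(8, 5) -> already same set; set of 8 now {1, 2, 3, 4, 5, 6, 7, 8, 9, 10, 12}
Set of 11: {0, 11}; 12 is not a member.

Answer: no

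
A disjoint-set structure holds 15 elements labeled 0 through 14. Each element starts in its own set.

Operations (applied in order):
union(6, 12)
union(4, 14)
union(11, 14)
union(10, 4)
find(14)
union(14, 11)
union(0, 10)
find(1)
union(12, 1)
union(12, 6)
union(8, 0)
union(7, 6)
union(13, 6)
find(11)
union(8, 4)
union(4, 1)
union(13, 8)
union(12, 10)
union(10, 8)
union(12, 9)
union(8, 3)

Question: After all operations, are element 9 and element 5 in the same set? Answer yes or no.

Answer: no

Derivation:
Step 1: union(6, 12) -> merged; set of 6 now {6, 12}
Step 2: union(4, 14) -> merged; set of 4 now {4, 14}
Step 3: union(11, 14) -> merged; set of 11 now {4, 11, 14}
Step 4: union(10, 4) -> merged; set of 10 now {4, 10, 11, 14}
Step 5: find(14) -> no change; set of 14 is {4, 10, 11, 14}
Step 6: union(14, 11) -> already same set; set of 14 now {4, 10, 11, 14}
Step 7: union(0, 10) -> merged; set of 0 now {0, 4, 10, 11, 14}
Step 8: find(1) -> no change; set of 1 is {1}
Step 9: union(12, 1) -> merged; set of 12 now {1, 6, 12}
Step 10: union(12, 6) -> already same set; set of 12 now {1, 6, 12}
Step 11: union(8, 0) -> merged; set of 8 now {0, 4, 8, 10, 11, 14}
Step 12: union(7, 6) -> merged; set of 7 now {1, 6, 7, 12}
Step 13: union(13, 6) -> merged; set of 13 now {1, 6, 7, 12, 13}
Step 14: find(11) -> no change; set of 11 is {0, 4, 8, 10, 11, 14}
Step 15: union(8, 4) -> already same set; set of 8 now {0, 4, 8, 10, 11, 14}
Step 16: union(4, 1) -> merged; set of 4 now {0, 1, 4, 6, 7, 8, 10, 11, 12, 13, 14}
Step 17: union(13, 8) -> already same set; set of 13 now {0, 1, 4, 6, 7, 8, 10, 11, 12, 13, 14}
Step 18: union(12, 10) -> already same set; set of 12 now {0, 1, 4, 6, 7, 8, 10, 11, 12, 13, 14}
Step 19: union(10, 8) -> already same set; set of 10 now {0, 1, 4, 6, 7, 8, 10, 11, 12, 13, 14}
Step 20: union(12, 9) -> merged; set of 12 now {0, 1, 4, 6, 7, 8, 9, 10, 11, 12, 13, 14}
Step 21: union(8, 3) -> merged; set of 8 now {0, 1, 3, 4, 6, 7, 8, 9, 10, 11, 12, 13, 14}
Set of 9: {0, 1, 3, 4, 6, 7, 8, 9, 10, 11, 12, 13, 14}; 5 is not a member.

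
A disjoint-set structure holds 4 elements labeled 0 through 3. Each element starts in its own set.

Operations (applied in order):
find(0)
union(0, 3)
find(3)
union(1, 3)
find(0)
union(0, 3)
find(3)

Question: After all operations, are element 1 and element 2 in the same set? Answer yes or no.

Step 1: find(0) -> no change; set of 0 is {0}
Step 2: union(0, 3) -> merged; set of 0 now {0, 3}
Step 3: find(3) -> no change; set of 3 is {0, 3}
Step 4: union(1, 3) -> merged; set of 1 now {0, 1, 3}
Step 5: find(0) -> no change; set of 0 is {0, 1, 3}
Step 6: union(0, 3) -> already same set; set of 0 now {0, 1, 3}
Step 7: find(3) -> no change; set of 3 is {0, 1, 3}
Set of 1: {0, 1, 3}; 2 is not a member.

Answer: no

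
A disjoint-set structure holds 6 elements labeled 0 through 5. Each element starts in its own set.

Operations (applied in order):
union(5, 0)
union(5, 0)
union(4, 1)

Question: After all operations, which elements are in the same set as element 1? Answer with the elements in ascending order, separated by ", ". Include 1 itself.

Answer: 1, 4

Derivation:
Step 1: union(5, 0) -> merged; set of 5 now {0, 5}
Step 2: union(5, 0) -> already same set; set of 5 now {0, 5}
Step 3: union(4, 1) -> merged; set of 4 now {1, 4}
Component of 1: {1, 4}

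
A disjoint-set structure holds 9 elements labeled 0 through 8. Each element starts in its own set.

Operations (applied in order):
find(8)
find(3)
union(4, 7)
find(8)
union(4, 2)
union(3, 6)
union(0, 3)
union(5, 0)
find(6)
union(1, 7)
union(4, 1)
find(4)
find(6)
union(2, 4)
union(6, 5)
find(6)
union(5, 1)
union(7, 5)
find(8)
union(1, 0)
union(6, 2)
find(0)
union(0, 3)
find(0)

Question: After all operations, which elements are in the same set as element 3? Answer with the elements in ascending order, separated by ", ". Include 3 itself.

Step 1: find(8) -> no change; set of 8 is {8}
Step 2: find(3) -> no change; set of 3 is {3}
Step 3: union(4, 7) -> merged; set of 4 now {4, 7}
Step 4: find(8) -> no change; set of 8 is {8}
Step 5: union(4, 2) -> merged; set of 4 now {2, 4, 7}
Step 6: union(3, 6) -> merged; set of 3 now {3, 6}
Step 7: union(0, 3) -> merged; set of 0 now {0, 3, 6}
Step 8: union(5, 0) -> merged; set of 5 now {0, 3, 5, 6}
Step 9: find(6) -> no change; set of 6 is {0, 3, 5, 6}
Step 10: union(1, 7) -> merged; set of 1 now {1, 2, 4, 7}
Step 11: union(4, 1) -> already same set; set of 4 now {1, 2, 4, 7}
Step 12: find(4) -> no change; set of 4 is {1, 2, 4, 7}
Step 13: find(6) -> no change; set of 6 is {0, 3, 5, 6}
Step 14: union(2, 4) -> already same set; set of 2 now {1, 2, 4, 7}
Step 15: union(6, 5) -> already same set; set of 6 now {0, 3, 5, 6}
Step 16: find(6) -> no change; set of 6 is {0, 3, 5, 6}
Step 17: union(5, 1) -> merged; set of 5 now {0, 1, 2, 3, 4, 5, 6, 7}
Step 18: union(7, 5) -> already same set; set of 7 now {0, 1, 2, 3, 4, 5, 6, 7}
Step 19: find(8) -> no change; set of 8 is {8}
Step 20: union(1, 0) -> already same set; set of 1 now {0, 1, 2, 3, 4, 5, 6, 7}
Step 21: union(6, 2) -> already same set; set of 6 now {0, 1, 2, 3, 4, 5, 6, 7}
Step 22: find(0) -> no change; set of 0 is {0, 1, 2, 3, 4, 5, 6, 7}
Step 23: union(0, 3) -> already same set; set of 0 now {0, 1, 2, 3, 4, 5, 6, 7}
Step 24: find(0) -> no change; set of 0 is {0, 1, 2, 3, 4, 5, 6, 7}
Component of 3: {0, 1, 2, 3, 4, 5, 6, 7}

Answer: 0, 1, 2, 3, 4, 5, 6, 7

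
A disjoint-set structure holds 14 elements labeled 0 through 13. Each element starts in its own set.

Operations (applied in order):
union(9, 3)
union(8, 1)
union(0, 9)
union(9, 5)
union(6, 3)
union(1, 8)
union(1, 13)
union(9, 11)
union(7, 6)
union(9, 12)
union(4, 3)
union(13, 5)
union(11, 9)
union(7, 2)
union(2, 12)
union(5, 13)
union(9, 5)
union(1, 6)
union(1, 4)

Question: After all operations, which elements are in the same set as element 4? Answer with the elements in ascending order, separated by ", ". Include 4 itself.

Answer: 0, 1, 2, 3, 4, 5, 6, 7, 8, 9, 11, 12, 13

Derivation:
Step 1: union(9, 3) -> merged; set of 9 now {3, 9}
Step 2: union(8, 1) -> merged; set of 8 now {1, 8}
Step 3: union(0, 9) -> merged; set of 0 now {0, 3, 9}
Step 4: union(9, 5) -> merged; set of 9 now {0, 3, 5, 9}
Step 5: union(6, 3) -> merged; set of 6 now {0, 3, 5, 6, 9}
Step 6: union(1, 8) -> already same set; set of 1 now {1, 8}
Step 7: union(1, 13) -> merged; set of 1 now {1, 8, 13}
Step 8: union(9, 11) -> merged; set of 9 now {0, 3, 5, 6, 9, 11}
Step 9: union(7, 6) -> merged; set of 7 now {0, 3, 5, 6, 7, 9, 11}
Step 10: union(9, 12) -> merged; set of 9 now {0, 3, 5, 6, 7, 9, 11, 12}
Step 11: union(4, 3) -> merged; set of 4 now {0, 3, 4, 5, 6, 7, 9, 11, 12}
Step 12: union(13, 5) -> merged; set of 13 now {0, 1, 3, 4, 5, 6, 7, 8, 9, 11, 12, 13}
Step 13: union(11, 9) -> already same set; set of 11 now {0, 1, 3, 4, 5, 6, 7, 8, 9, 11, 12, 13}
Step 14: union(7, 2) -> merged; set of 7 now {0, 1, 2, 3, 4, 5, 6, 7, 8, 9, 11, 12, 13}
Step 15: union(2, 12) -> already same set; set of 2 now {0, 1, 2, 3, 4, 5, 6, 7, 8, 9, 11, 12, 13}
Step 16: union(5, 13) -> already same set; set of 5 now {0, 1, 2, 3, 4, 5, 6, 7, 8, 9, 11, 12, 13}
Step 17: union(9, 5) -> already same set; set of 9 now {0, 1, 2, 3, 4, 5, 6, 7, 8, 9, 11, 12, 13}
Step 18: union(1, 6) -> already same set; set of 1 now {0, 1, 2, 3, 4, 5, 6, 7, 8, 9, 11, 12, 13}
Step 19: union(1, 4) -> already same set; set of 1 now {0, 1, 2, 3, 4, 5, 6, 7, 8, 9, 11, 12, 13}
Component of 4: {0, 1, 2, 3, 4, 5, 6, 7, 8, 9, 11, 12, 13}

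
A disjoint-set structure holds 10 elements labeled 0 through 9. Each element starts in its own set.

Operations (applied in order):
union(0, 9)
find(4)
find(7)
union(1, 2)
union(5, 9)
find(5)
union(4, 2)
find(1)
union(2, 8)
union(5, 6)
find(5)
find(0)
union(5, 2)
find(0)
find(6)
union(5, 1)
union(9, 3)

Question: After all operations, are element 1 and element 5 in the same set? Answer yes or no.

Answer: yes

Derivation:
Step 1: union(0, 9) -> merged; set of 0 now {0, 9}
Step 2: find(4) -> no change; set of 4 is {4}
Step 3: find(7) -> no change; set of 7 is {7}
Step 4: union(1, 2) -> merged; set of 1 now {1, 2}
Step 5: union(5, 9) -> merged; set of 5 now {0, 5, 9}
Step 6: find(5) -> no change; set of 5 is {0, 5, 9}
Step 7: union(4, 2) -> merged; set of 4 now {1, 2, 4}
Step 8: find(1) -> no change; set of 1 is {1, 2, 4}
Step 9: union(2, 8) -> merged; set of 2 now {1, 2, 4, 8}
Step 10: union(5, 6) -> merged; set of 5 now {0, 5, 6, 9}
Step 11: find(5) -> no change; set of 5 is {0, 5, 6, 9}
Step 12: find(0) -> no change; set of 0 is {0, 5, 6, 9}
Step 13: union(5, 2) -> merged; set of 5 now {0, 1, 2, 4, 5, 6, 8, 9}
Step 14: find(0) -> no change; set of 0 is {0, 1, 2, 4, 5, 6, 8, 9}
Step 15: find(6) -> no change; set of 6 is {0, 1, 2, 4, 5, 6, 8, 9}
Step 16: union(5, 1) -> already same set; set of 5 now {0, 1, 2, 4, 5, 6, 8, 9}
Step 17: union(9, 3) -> merged; set of 9 now {0, 1, 2, 3, 4, 5, 6, 8, 9}
Set of 1: {0, 1, 2, 3, 4, 5, 6, 8, 9}; 5 is a member.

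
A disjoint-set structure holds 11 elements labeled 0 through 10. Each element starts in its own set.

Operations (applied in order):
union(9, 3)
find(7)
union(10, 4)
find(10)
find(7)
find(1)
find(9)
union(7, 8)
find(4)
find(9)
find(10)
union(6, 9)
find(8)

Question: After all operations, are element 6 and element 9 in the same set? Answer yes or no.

Answer: yes

Derivation:
Step 1: union(9, 3) -> merged; set of 9 now {3, 9}
Step 2: find(7) -> no change; set of 7 is {7}
Step 3: union(10, 4) -> merged; set of 10 now {4, 10}
Step 4: find(10) -> no change; set of 10 is {4, 10}
Step 5: find(7) -> no change; set of 7 is {7}
Step 6: find(1) -> no change; set of 1 is {1}
Step 7: find(9) -> no change; set of 9 is {3, 9}
Step 8: union(7, 8) -> merged; set of 7 now {7, 8}
Step 9: find(4) -> no change; set of 4 is {4, 10}
Step 10: find(9) -> no change; set of 9 is {3, 9}
Step 11: find(10) -> no change; set of 10 is {4, 10}
Step 12: union(6, 9) -> merged; set of 6 now {3, 6, 9}
Step 13: find(8) -> no change; set of 8 is {7, 8}
Set of 6: {3, 6, 9}; 9 is a member.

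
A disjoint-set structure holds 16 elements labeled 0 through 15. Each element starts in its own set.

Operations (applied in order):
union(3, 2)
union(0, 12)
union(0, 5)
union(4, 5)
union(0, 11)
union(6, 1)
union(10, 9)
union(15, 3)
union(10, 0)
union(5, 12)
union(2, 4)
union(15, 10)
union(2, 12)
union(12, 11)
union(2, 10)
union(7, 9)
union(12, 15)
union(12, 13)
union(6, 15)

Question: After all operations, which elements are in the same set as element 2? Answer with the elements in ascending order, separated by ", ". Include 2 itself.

Step 1: union(3, 2) -> merged; set of 3 now {2, 3}
Step 2: union(0, 12) -> merged; set of 0 now {0, 12}
Step 3: union(0, 5) -> merged; set of 0 now {0, 5, 12}
Step 4: union(4, 5) -> merged; set of 4 now {0, 4, 5, 12}
Step 5: union(0, 11) -> merged; set of 0 now {0, 4, 5, 11, 12}
Step 6: union(6, 1) -> merged; set of 6 now {1, 6}
Step 7: union(10, 9) -> merged; set of 10 now {9, 10}
Step 8: union(15, 3) -> merged; set of 15 now {2, 3, 15}
Step 9: union(10, 0) -> merged; set of 10 now {0, 4, 5, 9, 10, 11, 12}
Step 10: union(5, 12) -> already same set; set of 5 now {0, 4, 5, 9, 10, 11, 12}
Step 11: union(2, 4) -> merged; set of 2 now {0, 2, 3, 4, 5, 9, 10, 11, 12, 15}
Step 12: union(15, 10) -> already same set; set of 15 now {0, 2, 3, 4, 5, 9, 10, 11, 12, 15}
Step 13: union(2, 12) -> already same set; set of 2 now {0, 2, 3, 4, 5, 9, 10, 11, 12, 15}
Step 14: union(12, 11) -> already same set; set of 12 now {0, 2, 3, 4, 5, 9, 10, 11, 12, 15}
Step 15: union(2, 10) -> already same set; set of 2 now {0, 2, 3, 4, 5, 9, 10, 11, 12, 15}
Step 16: union(7, 9) -> merged; set of 7 now {0, 2, 3, 4, 5, 7, 9, 10, 11, 12, 15}
Step 17: union(12, 15) -> already same set; set of 12 now {0, 2, 3, 4, 5, 7, 9, 10, 11, 12, 15}
Step 18: union(12, 13) -> merged; set of 12 now {0, 2, 3, 4, 5, 7, 9, 10, 11, 12, 13, 15}
Step 19: union(6, 15) -> merged; set of 6 now {0, 1, 2, 3, 4, 5, 6, 7, 9, 10, 11, 12, 13, 15}
Component of 2: {0, 1, 2, 3, 4, 5, 6, 7, 9, 10, 11, 12, 13, 15}

Answer: 0, 1, 2, 3, 4, 5, 6, 7, 9, 10, 11, 12, 13, 15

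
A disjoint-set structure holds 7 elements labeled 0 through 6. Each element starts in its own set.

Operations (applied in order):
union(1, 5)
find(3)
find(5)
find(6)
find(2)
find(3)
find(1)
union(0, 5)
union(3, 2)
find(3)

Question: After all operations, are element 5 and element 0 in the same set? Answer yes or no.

Answer: yes

Derivation:
Step 1: union(1, 5) -> merged; set of 1 now {1, 5}
Step 2: find(3) -> no change; set of 3 is {3}
Step 3: find(5) -> no change; set of 5 is {1, 5}
Step 4: find(6) -> no change; set of 6 is {6}
Step 5: find(2) -> no change; set of 2 is {2}
Step 6: find(3) -> no change; set of 3 is {3}
Step 7: find(1) -> no change; set of 1 is {1, 5}
Step 8: union(0, 5) -> merged; set of 0 now {0, 1, 5}
Step 9: union(3, 2) -> merged; set of 3 now {2, 3}
Step 10: find(3) -> no change; set of 3 is {2, 3}
Set of 5: {0, 1, 5}; 0 is a member.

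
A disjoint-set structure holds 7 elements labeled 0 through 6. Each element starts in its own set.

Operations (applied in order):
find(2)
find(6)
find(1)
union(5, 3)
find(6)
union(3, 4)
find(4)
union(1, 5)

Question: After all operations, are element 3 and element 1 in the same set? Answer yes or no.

Step 1: find(2) -> no change; set of 2 is {2}
Step 2: find(6) -> no change; set of 6 is {6}
Step 3: find(1) -> no change; set of 1 is {1}
Step 4: union(5, 3) -> merged; set of 5 now {3, 5}
Step 5: find(6) -> no change; set of 6 is {6}
Step 6: union(3, 4) -> merged; set of 3 now {3, 4, 5}
Step 7: find(4) -> no change; set of 4 is {3, 4, 5}
Step 8: union(1, 5) -> merged; set of 1 now {1, 3, 4, 5}
Set of 3: {1, 3, 4, 5}; 1 is a member.

Answer: yes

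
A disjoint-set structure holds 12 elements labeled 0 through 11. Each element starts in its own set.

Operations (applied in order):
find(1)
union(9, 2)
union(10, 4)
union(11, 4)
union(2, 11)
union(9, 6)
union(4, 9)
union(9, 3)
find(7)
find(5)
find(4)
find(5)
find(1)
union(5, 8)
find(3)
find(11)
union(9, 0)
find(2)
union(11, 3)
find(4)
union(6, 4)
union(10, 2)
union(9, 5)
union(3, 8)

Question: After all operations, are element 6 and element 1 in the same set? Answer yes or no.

Answer: no

Derivation:
Step 1: find(1) -> no change; set of 1 is {1}
Step 2: union(9, 2) -> merged; set of 9 now {2, 9}
Step 3: union(10, 4) -> merged; set of 10 now {4, 10}
Step 4: union(11, 4) -> merged; set of 11 now {4, 10, 11}
Step 5: union(2, 11) -> merged; set of 2 now {2, 4, 9, 10, 11}
Step 6: union(9, 6) -> merged; set of 9 now {2, 4, 6, 9, 10, 11}
Step 7: union(4, 9) -> already same set; set of 4 now {2, 4, 6, 9, 10, 11}
Step 8: union(9, 3) -> merged; set of 9 now {2, 3, 4, 6, 9, 10, 11}
Step 9: find(7) -> no change; set of 7 is {7}
Step 10: find(5) -> no change; set of 5 is {5}
Step 11: find(4) -> no change; set of 4 is {2, 3, 4, 6, 9, 10, 11}
Step 12: find(5) -> no change; set of 5 is {5}
Step 13: find(1) -> no change; set of 1 is {1}
Step 14: union(5, 8) -> merged; set of 5 now {5, 8}
Step 15: find(3) -> no change; set of 3 is {2, 3, 4, 6, 9, 10, 11}
Step 16: find(11) -> no change; set of 11 is {2, 3, 4, 6, 9, 10, 11}
Step 17: union(9, 0) -> merged; set of 9 now {0, 2, 3, 4, 6, 9, 10, 11}
Step 18: find(2) -> no change; set of 2 is {0, 2, 3, 4, 6, 9, 10, 11}
Step 19: union(11, 3) -> already same set; set of 11 now {0, 2, 3, 4, 6, 9, 10, 11}
Step 20: find(4) -> no change; set of 4 is {0, 2, 3, 4, 6, 9, 10, 11}
Step 21: union(6, 4) -> already same set; set of 6 now {0, 2, 3, 4, 6, 9, 10, 11}
Step 22: union(10, 2) -> already same set; set of 10 now {0, 2, 3, 4, 6, 9, 10, 11}
Step 23: union(9, 5) -> merged; set of 9 now {0, 2, 3, 4, 5, 6, 8, 9, 10, 11}
Step 24: union(3, 8) -> already same set; set of 3 now {0, 2, 3, 4, 5, 6, 8, 9, 10, 11}
Set of 6: {0, 2, 3, 4, 5, 6, 8, 9, 10, 11}; 1 is not a member.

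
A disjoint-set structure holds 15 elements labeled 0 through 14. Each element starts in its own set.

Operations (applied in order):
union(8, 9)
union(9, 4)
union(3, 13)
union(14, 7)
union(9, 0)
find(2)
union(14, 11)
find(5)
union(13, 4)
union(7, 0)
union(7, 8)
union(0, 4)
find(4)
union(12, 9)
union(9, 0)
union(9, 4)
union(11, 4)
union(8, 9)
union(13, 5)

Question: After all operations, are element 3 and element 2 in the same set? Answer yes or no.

Step 1: union(8, 9) -> merged; set of 8 now {8, 9}
Step 2: union(9, 4) -> merged; set of 9 now {4, 8, 9}
Step 3: union(3, 13) -> merged; set of 3 now {3, 13}
Step 4: union(14, 7) -> merged; set of 14 now {7, 14}
Step 5: union(9, 0) -> merged; set of 9 now {0, 4, 8, 9}
Step 6: find(2) -> no change; set of 2 is {2}
Step 7: union(14, 11) -> merged; set of 14 now {7, 11, 14}
Step 8: find(5) -> no change; set of 5 is {5}
Step 9: union(13, 4) -> merged; set of 13 now {0, 3, 4, 8, 9, 13}
Step 10: union(7, 0) -> merged; set of 7 now {0, 3, 4, 7, 8, 9, 11, 13, 14}
Step 11: union(7, 8) -> already same set; set of 7 now {0, 3, 4, 7, 8, 9, 11, 13, 14}
Step 12: union(0, 4) -> already same set; set of 0 now {0, 3, 4, 7, 8, 9, 11, 13, 14}
Step 13: find(4) -> no change; set of 4 is {0, 3, 4, 7, 8, 9, 11, 13, 14}
Step 14: union(12, 9) -> merged; set of 12 now {0, 3, 4, 7, 8, 9, 11, 12, 13, 14}
Step 15: union(9, 0) -> already same set; set of 9 now {0, 3, 4, 7, 8, 9, 11, 12, 13, 14}
Step 16: union(9, 4) -> already same set; set of 9 now {0, 3, 4, 7, 8, 9, 11, 12, 13, 14}
Step 17: union(11, 4) -> already same set; set of 11 now {0, 3, 4, 7, 8, 9, 11, 12, 13, 14}
Step 18: union(8, 9) -> already same set; set of 8 now {0, 3, 4, 7, 8, 9, 11, 12, 13, 14}
Step 19: union(13, 5) -> merged; set of 13 now {0, 3, 4, 5, 7, 8, 9, 11, 12, 13, 14}
Set of 3: {0, 3, 4, 5, 7, 8, 9, 11, 12, 13, 14}; 2 is not a member.

Answer: no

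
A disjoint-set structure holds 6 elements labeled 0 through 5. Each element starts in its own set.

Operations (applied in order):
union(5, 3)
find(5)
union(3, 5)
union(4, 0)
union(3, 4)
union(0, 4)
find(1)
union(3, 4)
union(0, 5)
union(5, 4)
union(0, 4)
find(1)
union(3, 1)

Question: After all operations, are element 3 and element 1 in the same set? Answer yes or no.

Answer: yes

Derivation:
Step 1: union(5, 3) -> merged; set of 5 now {3, 5}
Step 2: find(5) -> no change; set of 5 is {3, 5}
Step 3: union(3, 5) -> already same set; set of 3 now {3, 5}
Step 4: union(4, 0) -> merged; set of 4 now {0, 4}
Step 5: union(3, 4) -> merged; set of 3 now {0, 3, 4, 5}
Step 6: union(0, 4) -> already same set; set of 0 now {0, 3, 4, 5}
Step 7: find(1) -> no change; set of 1 is {1}
Step 8: union(3, 4) -> already same set; set of 3 now {0, 3, 4, 5}
Step 9: union(0, 5) -> already same set; set of 0 now {0, 3, 4, 5}
Step 10: union(5, 4) -> already same set; set of 5 now {0, 3, 4, 5}
Step 11: union(0, 4) -> already same set; set of 0 now {0, 3, 4, 5}
Step 12: find(1) -> no change; set of 1 is {1}
Step 13: union(3, 1) -> merged; set of 3 now {0, 1, 3, 4, 5}
Set of 3: {0, 1, 3, 4, 5}; 1 is a member.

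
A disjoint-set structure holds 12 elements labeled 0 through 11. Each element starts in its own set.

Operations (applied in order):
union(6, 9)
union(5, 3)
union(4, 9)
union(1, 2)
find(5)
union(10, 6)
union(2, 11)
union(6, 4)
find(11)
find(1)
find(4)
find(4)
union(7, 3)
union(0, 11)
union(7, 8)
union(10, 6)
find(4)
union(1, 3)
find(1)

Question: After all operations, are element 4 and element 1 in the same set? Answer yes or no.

Answer: no

Derivation:
Step 1: union(6, 9) -> merged; set of 6 now {6, 9}
Step 2: union(5, 3) -> merged; set of 5 now {3, 5}
Step 3: union(4, 9) -> merged; set of 4 now {4, 6, 9}
Step 4: union(1, 2) -> merged; set of 1 now {1, 2}
Step 5: find(5) -> no change; set of 5 is {3, 5}
Step 6: union(10, 6) -> merged; set of 10 now {4, 6, 9, 10}
Step 7: union(2, 11) -> merged; set of 2 now {1, 2, 11}
Step 8: union(6, 4) -> already same set; set of 6 now {4, 6, 9, 10}
Step 9: find(11) -> no change; set of 11 is {1, 2, 11}
Step 10: find(1) -> no change; set of 1 is {1, 2, 11}
Step 11: find(4) -> no change; set of 4 is {4, 6, 9, 10}
Step 12: find(4) -> no change; set of 4 is {4, 6, 9, 10}
Step 13: union(7, 3) -> merged; set of 7 now {3, 5, 7}
Step 14: union(0, 11) -> merged; set of 0 now {0, 1, 2, 11}
Step 15: union(7, 8) -> merged; set of 7 now {3, 5, 7, 8}
Step 16: union(10, 6) -> already same set; set of 10 now {4, 6, 9, 10}
Step 17: find(4) -> no change; set of 4 is {4, 6, 9, 10}
Step 18: union(1, 3) -> merged; set of 1 now {0, 1, 2, 3, 5, 7, 8, 11}
Step 19: find(1) -> no change; set of 1 is {0, 1, 2, 3, 5, 7, 8, 11}
Set of 4: {4, 6, 9, 10}; 1 is not a member.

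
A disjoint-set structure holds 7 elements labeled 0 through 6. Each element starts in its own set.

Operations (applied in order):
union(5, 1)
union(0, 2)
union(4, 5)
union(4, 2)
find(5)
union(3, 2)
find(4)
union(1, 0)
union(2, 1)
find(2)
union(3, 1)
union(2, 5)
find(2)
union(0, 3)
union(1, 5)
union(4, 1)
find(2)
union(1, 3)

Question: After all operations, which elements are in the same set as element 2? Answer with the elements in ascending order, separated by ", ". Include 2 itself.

Step 1: union(5, 1) -> merged; set of 5 now {1, 5}
Step 2: union(0, 2) -> merged; set of 0 now {0, 2}
Step 3: union(4, 5) -> merged; set of 4 now {1, 4, 5}
Step 4: union(4, 2) -> merged; set of 4 now {0, 1, 2, 4, 5}
Step 5: find(5) -> no change; set of 5 is {0, 1, 2, 4, 5}
Step 6: union(3, 2) -> merged; set of 3 now {0, 1, 2, 3, 4, 5}
Step 7: find(4) -> no change; set of 4 is {0, 1, 2, 3, 4, 5}
Step 8: union(1, 0) -> already same set; set of 1 now {0, 1, 2, 3, 4, 5}
Step 9: union(2, 1) -> already same set; set of 2 now {0, 1, 2, 3, 4, 5}
Step 10: find(2) -> no change; set of 2 is {0, 1, 2, 3, 4, 5}
Step 11: union(3, 1) -> already same set; set of 3 now {0, 1, 2, 3, 4, 5}
Step 12: union(2, 5) -> already same set; set of 2 now {0, 1, 2, 3, 4, 5}
Step 13: find(2) -> no change; set of 2 is {0, 1, 2, 3, 4, 5}
Step 14: union(0, 3) -> already same set; set of 0 now {0, 1, 2, 3, 4, 5}
Step 15: union(1, 5) -> already same set; set of 1 now {0, 1, 2, 3, 4, 5}
Step 16: union(4, 1) -> already same set; set of 4 now {0, 1, 2, 3, 4, 5}
Step 17: find(2) -> no change; set of 2 is {0, 1, 2, 3, 4, 5}
Step 18: union(1, 3) -> already same set; set of 1 now {0, 1, 2, 3, 4, 5}
Component of 2: {0, 1, 2, 3, 4, 5}

Answer: 0, 1, 2, 3, 4, 5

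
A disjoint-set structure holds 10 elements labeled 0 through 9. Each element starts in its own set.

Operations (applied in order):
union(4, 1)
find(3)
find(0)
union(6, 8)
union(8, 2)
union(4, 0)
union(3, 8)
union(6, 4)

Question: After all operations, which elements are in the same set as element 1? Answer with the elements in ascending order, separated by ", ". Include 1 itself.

Step 1: union(4, 1) -> merged; set of 4 now {1, 4}
Step 2: find(3) -> no change; set of 3 is {3}
Step 3: find(0) -> no change; set of 0 is {0}
Step 4: union(6, 8) -> merged; set of 6 now {6, 8}
Step 5: union(8, 2) -> merged; set of 8 now {2, 6, 8}
Step 6: union(4, 0) -> merged; set of 4 now {0, 1, 4}
Step 7: union(3, 8) -> merged; set of 3 now {2, 3, 6, 8}
Step 8: union(6, 4) -> merged; set of 6 now {0, 1, 2, 3, 4, 6, 8}
Component of 1: {0, 1, 2, 3, 4, 6, 8}

Answer: 0, 1, 2, 3, 4, 6, 8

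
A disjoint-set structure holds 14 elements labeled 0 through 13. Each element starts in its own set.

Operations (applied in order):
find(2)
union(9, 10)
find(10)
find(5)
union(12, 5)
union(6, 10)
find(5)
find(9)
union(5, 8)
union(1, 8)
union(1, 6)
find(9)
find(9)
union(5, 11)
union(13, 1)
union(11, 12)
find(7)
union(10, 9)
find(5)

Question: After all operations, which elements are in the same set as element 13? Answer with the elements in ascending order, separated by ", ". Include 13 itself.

Answer: 1, 5, 6, 8, 9, 10, 11, 12, 13

Derivation:
Step 1: find(2) -> no change; set of 2 is {2}
Step 2: union(9, 10) -> merged; set of 9 now {9, 10}
Step 3: find(10) -> no change; set of 10 is {9, 10}
Step 4: find(5) -> no change; set of 5 is {5}
Step 5: union(12, 5) -> merged; set of 12 now {5, 12}
Step 6: union(6, 10) -> merged; set of 6 now {6, 9, 10}
Step 7: find(5) -> no change; set of 5 is {5, 12}
Step 8: find(9) -> no change; set of 9 is {6, 9, 10}
Step 9: union(5, 8) -> merged; set of 5 now {5, 8, 12}
Step 10: union(1, 8) -> merged; set of 1 now {1, 5, 8, 12}
Step 11: union(1, 6) -> merged; set of 1 now {1, 5, 6, 8, 9, 10, 12}
Step 12: find(9) -> no change; set of 9 is {1, 5, 6, 8, 9, 10, 12}
Step 13: find(9) -> no change; set of 9 is {1, 5, 6, 8, 9, 10, 12}
Step 14: union(5, 11) -> merged; set of 5 now {1, 5, 6, 8, 9, 10, 11, 12}
Step 15: union(13, 1) -> merged; set of 13 now {1, 5, 6, 8, 9, 10, 11, 12, 13}
Step 16: union(11, 12) -> already same set; set of 11 now {1, 5, 6, 8, 9, 10, 11, 12, 13}
Step 17: find(7) -> no change; set of 7 is {7}
Step 18: union(10, 9) -> already same set; set of 10 now {1, 5, 6, 8, 9, 10, 11, 12, 13}
Step 19: find(5) -> no change; set of 5 is {1, 5, 6, 8, 9, 10, 11, 12, 13}
Component of 13: {1, 5, 6, 8, 9, 10, 11, 12, 13}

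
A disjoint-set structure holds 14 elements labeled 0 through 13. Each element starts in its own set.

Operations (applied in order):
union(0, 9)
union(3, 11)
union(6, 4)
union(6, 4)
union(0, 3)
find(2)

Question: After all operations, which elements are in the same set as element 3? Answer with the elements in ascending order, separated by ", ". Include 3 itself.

Answer: 0, 3, 9, 11

Derivation:
Step 1: union(0, 9) -> merged; set of 0 now {0, 9}
Step 2: union(3, 11) -> merged; set of 3 now {3, 11}
Step 3: union(6, 4) -> merged; set of 6 now {4, 6}
Step 4: union(6, 4) -> already same set; set of 6 now {4, 6}
Step 5: union(0, 3) -> merged; set of 0 now {0, 3, 9, 11}
Step 6: find(2) -> no change; set of 2 is {2}
Component of 3: {0, 3, 9, 11}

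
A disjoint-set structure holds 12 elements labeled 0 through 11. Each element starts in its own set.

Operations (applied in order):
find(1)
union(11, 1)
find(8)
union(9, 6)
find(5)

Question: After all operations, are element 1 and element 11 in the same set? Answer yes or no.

Answer: yes

Derivation:
Step 1: find(1) -> no change; set of 1 is {1}
Step 2: union(11, 1) -> merged; set of 11 now {1, 11}
Step 3: find(8) -> no change; set of 8 is {8}
Step 4: union(9, 6) -> merged; set of 9 now {6, 9}
Step 5: find(5) -> no change; set of 5 is {5}
Set of 1: {1, 11}; 11 is a member.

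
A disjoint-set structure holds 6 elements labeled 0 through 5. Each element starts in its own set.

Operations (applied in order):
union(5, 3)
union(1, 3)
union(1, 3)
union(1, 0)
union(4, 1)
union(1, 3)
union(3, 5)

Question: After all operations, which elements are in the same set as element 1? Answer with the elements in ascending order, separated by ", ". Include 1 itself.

Answer: 0, 1, 3, 4, 5

Derivation:
Step 1: union(5, 3) -> merged; set of 5 now {3, 5}
Step 2: union(1, 3) -> merged; set of 1 now {1, 3, 5}
Step 3: union(1, 3) -> already same set; set of 1 now {1, 3, 5}
Step 4: union(1, 0) -> merged; set of 1 now {0, 1, 3, 5}
Step 5: union(4, 1) -> merged; set of 4 now {0, 1, 3, 4, 5}
Step 6: union(1, 3) -> already same set; set of 1 now {0, 1, 3, 4, 5}
Step 7: union(3, 5) -> already same set; set of 3 now {0, 1, 3, 4, 5}
Component of 1: {0, 1, 3, 4, 5}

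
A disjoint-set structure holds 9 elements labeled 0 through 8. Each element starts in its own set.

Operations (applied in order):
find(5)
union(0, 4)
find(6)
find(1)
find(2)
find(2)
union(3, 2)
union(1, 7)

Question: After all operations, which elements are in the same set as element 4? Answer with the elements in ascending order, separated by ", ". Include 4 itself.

Answer: 0, 4

Derivation:
Step 1: find(5) -> no change; set of 5 is {5}
Step 2: union(0, 4) -> merged; set of 0 now {0, 4}
Step 3: find(6) -> no change; set of 6 is {6}
Step 4: find(1) -> no change; set of 1 is {1}
Step 5: find(2) -> no change; set of 2 is {2}
Step 6: find(2) -> no change; set of 2 is {2}
Step 7: union(3, 2) -> merged; set of 3 now {2, 3}
Step 8: union(1, 7) -> merged; set of 1 now {1, 7}
Component of 4: {0, 4}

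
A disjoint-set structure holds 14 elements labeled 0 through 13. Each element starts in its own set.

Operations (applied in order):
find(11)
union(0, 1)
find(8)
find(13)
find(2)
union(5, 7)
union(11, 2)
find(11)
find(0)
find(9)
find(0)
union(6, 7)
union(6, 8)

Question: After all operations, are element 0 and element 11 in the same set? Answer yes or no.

Answer: no

Derivation:
Step 1: find(11) -> no change; set of 11 is {11}
Step 2: union(0, 1) -> merged; set of 0 now {0, 1}
Step 3: find(8) -> no change; set of 8 is {8}
Step 4: find(13) -> no change; set of 13 is {13}
Step 5: find(2) -> no change; set of 2 is {2}
Step 6: union(5, 7) -> merged; set of 5 now {5, 7}
Step 7: union(11, 2) -> merged; set of 11 now {2, 11}
Step 8: find(11) -> no change; set of 11 is {2, 11}
Step 9: find(0) -> no change; set of 0 is {0, 1}
Step 10: find(9) -> no change; set of 9 is {9}
Step 11: find(0) -> no change; set of 0 is {0, 1}
Step 12: union(6, 7) -> merged; set of 6 now {5, 6, 7}
Step 13: union(6, 8) -> merged; set of 6 now {5, 6, 7, 8}
Set of 0: {0, 1}; 11 is not a member.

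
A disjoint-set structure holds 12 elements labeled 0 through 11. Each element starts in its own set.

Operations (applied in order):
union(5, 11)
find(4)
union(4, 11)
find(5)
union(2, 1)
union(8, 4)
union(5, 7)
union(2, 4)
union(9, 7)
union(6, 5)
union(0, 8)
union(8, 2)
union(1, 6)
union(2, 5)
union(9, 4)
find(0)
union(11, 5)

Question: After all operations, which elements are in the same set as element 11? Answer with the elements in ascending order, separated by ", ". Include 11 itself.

Step 1: union(5, 11) -> merged; set of 5 now {5, 11}
Step 2: find(4) -> no change; set of 4 is {4}
Step 3: union(4, 11) -> merged; set of 4 now {4, 5, 11}
Step 4: find(5) -> no change; set of 5 is {4, 5, 11}
Step 5: union(2, 1) -> merged; set of 2 now {1, 2}
Step 6: union(8, 4) -> merged; set of 8 now {4, 5, 8, 11}
Step 7: union(5, 7) -> merged; set of 5 now {4, 5, 7, 8, 11}
Step 8: union(2, 4) -> merged; set of 2 now {1, 2, 4, 5, 7, 8, 11}
Step 9: union(9, 7) -> merged; set of 9 now {1, 2, 4, 5, 7, 8, 9, 11}
Step 10: union(6, 5) -> merged; set of 6 now {1, 2, 4, 5, 6, 7, 8, 9, 11}
Step 11: union(0, 8) -> merged; set of 0 now {0, 1, 2, 4, 5, 6, 7, 8, 9, 11}
Step 12: union(8, 2) -> already same set; set of 8 now {0, 1, 2, 4, 5, 6, 7, 8, 9, 11}
Step 13: union(1, 6) -> already same set; set of 1 now {0, 1, 2, 4, 5, 6, 7, 8, 9, 11}
Step 14: union(2, 5) -> already same set; set of 2 now {0, 1, 2, 4, 5, 6, 7, 8, 9, 11}
Step 15: union(9, 4) -> already same set; set of 9 now {0, 1, 2, 4, 5, 6, 7, 8, 9, 11}
Step 16: find(0) -> no change; set of 0 is {0, 1, 2, 4, 5, 6, 7, 8, 9, 11}
Step 17: union(11, 5) -> already same set; set of 11 now {0, 1, 2, 4, 5, 6, 7, 8, 9, 11}
Component of 11: {0, 1, 2, 4, 5, 6, 7, 8, 9, 11}

Answer: 0, 1, 2, 4, 5, 6, 7, 8, 9, 11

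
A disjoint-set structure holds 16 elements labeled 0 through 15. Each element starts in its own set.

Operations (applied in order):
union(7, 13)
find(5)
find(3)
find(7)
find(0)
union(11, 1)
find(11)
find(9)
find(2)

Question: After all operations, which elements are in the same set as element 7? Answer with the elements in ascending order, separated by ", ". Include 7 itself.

Step 1: union(7, 13) -> merged; set of 7 now {7, 13}
Step 2: find(5) -> no change; set of 5 is {5}
Step 3: find(3) -> no change; set of 3 is {3}
Step 4: find(7) -> no change; set of 7 is {7, 13}
Step 5: find(0) -> no change; set of 0 is {0}
Step 6: union(11, 1) -> merged; set of 11 now {1, 11}
Step 7: find(11) -> no change; set of 11 is {1, 11}
Step 8: find(9) -> no change; set of 9 is {9}
Step 9: find(2) -> no change; set of 2 is {2}
Component of 7: {7, 13}

Answer: 7, 13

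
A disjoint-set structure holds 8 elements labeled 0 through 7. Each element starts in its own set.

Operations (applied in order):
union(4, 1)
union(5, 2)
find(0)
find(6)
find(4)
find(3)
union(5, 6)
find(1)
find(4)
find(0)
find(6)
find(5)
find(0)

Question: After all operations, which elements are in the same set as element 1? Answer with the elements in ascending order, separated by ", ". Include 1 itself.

Step 1: union(4, 1) -> merged; set of 4 now {1, 4}
Step 2: union(5, 2) -> merged; set of 5 now {2, 5}
Step 3: find(0) -> no change; set of 0 is {0}
Step 4: find(6) -> no change; set of 6 is {6}
Step 5: find(4) -> no change; set of 4 is {1, 4}
Step 6: find(3) -> no change; set of 3 is {3}
Step 7: union(5, 6) -> merged; set of 5 now {2, 5, 6}
Step 8: find(1) -> no change; set of 1 is {1, 4}
Step 9: find(4) -> no change; set of 4 is {1, 4}
Step 10: find(0) -> no change; set of 0 is {0}
Step 11: find(6) -> no change; set of 6 is {2, 5, 6}
Step 12: find(5) -> no change; set of 5 is {2, 5, 6}
Step 13: find(0) -> no change; set of 0 is {0}
Component of 1: {1, 4}

Answer: 1, 4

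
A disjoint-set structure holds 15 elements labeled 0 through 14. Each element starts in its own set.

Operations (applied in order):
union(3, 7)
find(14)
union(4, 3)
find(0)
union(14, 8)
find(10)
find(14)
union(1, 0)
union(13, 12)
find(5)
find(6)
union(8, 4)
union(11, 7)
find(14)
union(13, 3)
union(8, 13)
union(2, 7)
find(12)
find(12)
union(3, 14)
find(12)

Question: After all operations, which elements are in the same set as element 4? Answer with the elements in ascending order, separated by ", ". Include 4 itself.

Step 1: union(3, 7) -> merged; set of 3 now {3, 7}
Step 2: find(14) -> no change; set of 14 is {14}
Step 3: union(4, 3) -> merged; set of 4 now {3, 4, 7}
Step 4: find(0) -> no change; set of 0 is {0}
Step 5: union(14, 8) -> merged; set of 14 now {8, 14}
Step 6: find(10) -> no change; set of 10 is {10}
Step 7: find(14) -> no change; set of 14 is {8, 14}
Step 8: union(1, 0) -> merged; set of 1 now {0, 1}
Step 9: union(13, 12) -> merged; set of 13 now {12, 13}
Step 10: find(5) -> no change; set of 5 is {5}
Step 11: find(6) -> no change; set of 6 is {6}
Step 12: union(8, 4) -> merged; set of 8 now {3, 4, 7, 8, 14}
Step 13: union(11, 7) -> merged; set of 11 now {3, 4, 7, 8, 11, 14}
Step 14: find(14) -> no change; set of 14 is {3, 4, 7, 8, 11, 14}
Step 15: union(13, 3) -> merged; set of 13 now {3, 4, 7, 8, 11, 12, 13, 14}
Step 16: union(8, 13) -> already same set; set of 8 now {3, 4, 7, 8, 11, 12, 13, 14}
Step 17: union(2, 7) -> merged; set of 2 now {2, 3, 4, 7, 8, 11, 12, 13, 14}
Step 18: find(12) -> no change; set of 12 is {2, 3, 4, 7, 8, 11, 12, 13, 14}
Step 19: find(12) -> no change; set of 12 is {2, 3, 4, 7, 8, 11, 12, 13, 14}
Step 20: union(3, 14) -> already same set; set of 3 now {2, 3, 4, 7, 8, 11, 12, 13, 14}
Step 21: find(12) -> no change; set of 12 is {2, 3, 4, 7, 8, 11, 12, 13, 14}
Component of 4: {2, 3, 4, 7, 8, 11, 12, 13, 14}

Answer: 2, 3, 4, 7, 8, 11, 12, 13, 14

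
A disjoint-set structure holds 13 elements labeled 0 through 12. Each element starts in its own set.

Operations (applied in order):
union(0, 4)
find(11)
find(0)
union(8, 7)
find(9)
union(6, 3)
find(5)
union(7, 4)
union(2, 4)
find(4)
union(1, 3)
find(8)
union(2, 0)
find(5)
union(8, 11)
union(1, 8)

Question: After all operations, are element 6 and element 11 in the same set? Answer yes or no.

Step 1: union(0, 4) -> merged; set of 0 now {0, 4}
Step 2: find(11) -> no change; set of 11 is {11}
Step 3: find(0) -> no change; set of 0 is {0, 4}
Step 4: union(8, 7) -> merged; set of 8 now {7, 8}
Step 5: find(9) -> no change; set of 9 is {9}
Step 6: union(6, 3) -> merged; set of 6 now {3, 6}
Step 7: find(5) -> no change; set of 5 is {5}
Step 8: union(7, 4) -> merged; set of 7 now {0, 4, 7, 8}
Step 9: union(2, 4) -> merged; set of 2 now {0, 2, 4, 7, 8}
Step 10: find(4) -> no change; set of 4 is {0, 2, 4, 7, 8}
Step 11: union(1, 3) -> merged; set of 1 now {1, 3, 6}
Step 12: find(8) -> no change; set of 8 is {0, 2, 4, 7, 8}
Step 13: union(2, 0) -> already same set; set of 2 now {0, 2, 4, 7, 8}
Step 14: find(5) -> no change; set of 5 is {5}
Step 15: union(8, 11) -> merged; set of 8 now {0, 2, 4, 7, 8, 11}
Step 16: union(1, 8) -> merged; set of 1 now {0, 1, 2, 3, 4, 6, 7, 8, 11}
Set of 6: {0, 1, 2, 3, 4, 6, 7, 8, 11}; 11 is a member.

Answer: yes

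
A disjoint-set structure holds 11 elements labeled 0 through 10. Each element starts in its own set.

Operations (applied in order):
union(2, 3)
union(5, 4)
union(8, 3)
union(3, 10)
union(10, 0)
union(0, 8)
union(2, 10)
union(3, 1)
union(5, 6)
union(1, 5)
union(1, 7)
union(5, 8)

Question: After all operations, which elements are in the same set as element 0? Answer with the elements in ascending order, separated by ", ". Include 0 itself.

Step 1: union(2, 3) -> merged; set of 2 now {2, 3}
Step 2: union(5, 4) -> merged; set of 5 now {4, 5}
Step 3: union(8, 3) -> merged; set of 8 now {2, 3, 8}
Step 4: union(3, 10) -> merged; set of 3 now {2, 3, 8, 10}
Step 5: union(10, 0) -> merged; set of 10 now {0, 2, 3, 8, 10}
Step 6: union(0, 8) -> already same set; set of 0 now {0, 2, 3, 8, 10}
Step 7: union(2, 10) -> already same set; set of 2 now {0, 2, 3, 8, 10}
Step 8: union(3, 1) -> merged; set of 3 now {0, 1, 2, 3, 8, 10}
Step 9: union(5, 6) -> merged; set of 5 now {4, 5, 6}
Step 10: union(1, 5) -> merged; set of 1 now {0, 1, 2, 3, 4, 5, 6, 8, 10}
Step 11: union(1, 7) -> merged; set of 1 now {0, 1, 2, 3, 4, 5, 6, 7, 8, 10}
Step 12: union(5, 8) -> already same set; set of 5 now {0, 1, 2, 3, 4, 5, 6, 7, 8, 10}
Component of 0: {0, 1, 2, 3, 4, 5, 6, 7, 8, 10}

Answer: 0, 1, 2, 3, 4, 5, 6, 7, 8, 10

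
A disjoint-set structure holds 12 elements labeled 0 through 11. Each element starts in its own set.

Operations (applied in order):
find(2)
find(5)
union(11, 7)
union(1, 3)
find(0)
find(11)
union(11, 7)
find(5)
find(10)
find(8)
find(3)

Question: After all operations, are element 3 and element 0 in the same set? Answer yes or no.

Answer: no

Derivation:
Step 1: find(2) -> no change; set of 2 is {2}
Step 2: find(5) -> no change; set of 5 is {5}
Step 3: union(11, 7) -> merged; set of 11 now {7, 11}
Step 4: union(1, 3) -> merged; set of 1 now {1, 3}
Step 5: find(0) -> no change; set of 0 is {0}
Step 6: find(11) -> no change; set of 11 is {7, 11}
Step 7: union(11, 7) -> already same set; set of 11 now {7, 11}
Step 8: find(5) -> no change; set of 5 is {5}
Step 9: find(10) -> no change; set of 10 is {10}
Step 10: find(8) -> no change; set of 8 is {8}
Step 11: find(3) -> no change; set of 3 is {1, 3}
Set of 3: {1, 3}; 0 is not a member.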